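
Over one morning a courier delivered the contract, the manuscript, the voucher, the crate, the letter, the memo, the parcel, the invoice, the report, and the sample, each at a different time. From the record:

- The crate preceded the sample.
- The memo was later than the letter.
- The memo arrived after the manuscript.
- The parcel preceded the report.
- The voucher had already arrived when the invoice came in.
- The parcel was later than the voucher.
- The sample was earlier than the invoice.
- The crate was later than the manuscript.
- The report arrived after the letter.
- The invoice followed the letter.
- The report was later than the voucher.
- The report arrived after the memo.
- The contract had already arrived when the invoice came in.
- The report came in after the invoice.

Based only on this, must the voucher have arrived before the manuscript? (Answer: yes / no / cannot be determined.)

No chain of stated constraints runs from the voucher to the manuscript, and none runs from the manuscript to the voucher either.
So the relative order of the voucher and the manuscript is not fixed by the given facts.

cannot be determined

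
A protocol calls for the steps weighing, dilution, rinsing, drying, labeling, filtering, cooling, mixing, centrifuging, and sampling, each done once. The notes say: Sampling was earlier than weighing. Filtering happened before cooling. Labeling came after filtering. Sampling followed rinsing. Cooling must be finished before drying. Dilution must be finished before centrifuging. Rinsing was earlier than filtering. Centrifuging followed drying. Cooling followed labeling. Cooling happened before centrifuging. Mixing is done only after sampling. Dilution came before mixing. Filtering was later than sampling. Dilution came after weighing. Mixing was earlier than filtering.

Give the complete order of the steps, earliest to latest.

The constraints fix every adjacent pair, so only one ordering works:
rinsing → sampling → weighing → dilution → mixing → filtering → labeling → cooling → drying → centrifuging.

rinsing, sampling, weighing, dilution, mixing, filtering, labeling, cooling, drying, centrifuging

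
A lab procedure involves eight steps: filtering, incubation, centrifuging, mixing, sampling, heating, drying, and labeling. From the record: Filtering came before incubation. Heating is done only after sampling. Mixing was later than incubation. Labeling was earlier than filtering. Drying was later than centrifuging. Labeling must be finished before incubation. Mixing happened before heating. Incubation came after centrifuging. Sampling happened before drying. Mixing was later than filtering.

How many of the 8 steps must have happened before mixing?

4

Directly stated before mixing: filtering and incubation.
Centrifuging reaches mixing via centrifuging → incubation → mixing.
Labeling reaches mixing via labeling → incubation → mixing.
No chain forces drying (or any of the others) ahead of mixing.
That's centrifuging, filtering, incubation, and labeling — 4 in all.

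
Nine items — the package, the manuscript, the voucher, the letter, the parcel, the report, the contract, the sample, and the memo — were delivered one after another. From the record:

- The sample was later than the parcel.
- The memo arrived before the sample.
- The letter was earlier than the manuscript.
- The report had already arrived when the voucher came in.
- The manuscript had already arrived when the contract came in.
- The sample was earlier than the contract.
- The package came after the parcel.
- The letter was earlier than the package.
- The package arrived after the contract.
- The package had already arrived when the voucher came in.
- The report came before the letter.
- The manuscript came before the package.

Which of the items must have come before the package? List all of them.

Directly stated before the package: the contract, the letter, the manuscript, and the parcel.
The memo reaches the package via the memo → the sample → the contract → the package.
The report reaches the package via the report → the letter → the package.
The sample reaches the package via the sample → the contract → the package.
No chain forces the voucher ahead of the package.

the contract, the letter, the manuscript, the memo, the parcel, the report, the sample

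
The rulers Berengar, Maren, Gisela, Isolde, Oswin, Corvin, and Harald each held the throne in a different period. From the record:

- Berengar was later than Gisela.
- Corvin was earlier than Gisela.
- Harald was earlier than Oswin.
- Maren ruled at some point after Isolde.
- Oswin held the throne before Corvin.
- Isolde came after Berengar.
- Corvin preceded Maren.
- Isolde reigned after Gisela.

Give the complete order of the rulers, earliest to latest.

The constraints fix every adjacent pair, so only one ordering works:
Harald → Oswin → Corvin → Gisela → Berengar → Isolde → Maren.

Harald, Oswin, Corvin, Gisela, Berengar, Isolde, Maren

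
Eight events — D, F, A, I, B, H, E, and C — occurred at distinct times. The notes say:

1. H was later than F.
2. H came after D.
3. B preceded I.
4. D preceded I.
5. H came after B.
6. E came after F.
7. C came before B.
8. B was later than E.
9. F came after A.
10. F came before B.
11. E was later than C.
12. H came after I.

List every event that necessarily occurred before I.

Directly stated before I: B and D.
A reaches I via A → F → B → I.
C reaches I via C → B → I.
E reaches I via E → B → I.
Likewise F reaches I by chaining the stated constraints.

A, B, C, D, E, F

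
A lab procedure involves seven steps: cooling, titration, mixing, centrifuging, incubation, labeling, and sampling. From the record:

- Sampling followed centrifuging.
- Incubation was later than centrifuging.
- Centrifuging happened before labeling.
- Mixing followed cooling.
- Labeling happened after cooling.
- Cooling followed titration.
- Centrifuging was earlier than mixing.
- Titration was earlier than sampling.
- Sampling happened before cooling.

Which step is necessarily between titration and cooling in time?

sampling

Tracing the constraints gives titration → sampling → cooling, so sampling sits after titration and before cooling.
No other step is forced both after titration and before cooling.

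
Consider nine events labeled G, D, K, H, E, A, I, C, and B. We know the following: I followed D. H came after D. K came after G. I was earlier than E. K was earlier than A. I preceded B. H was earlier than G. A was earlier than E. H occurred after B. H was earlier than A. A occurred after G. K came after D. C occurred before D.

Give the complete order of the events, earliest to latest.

The constraints fix every adjacent pair, so only one ordering works:
C → D → I → B → H → G → K → A → E.

C, D, I, B, H, G, K, A, E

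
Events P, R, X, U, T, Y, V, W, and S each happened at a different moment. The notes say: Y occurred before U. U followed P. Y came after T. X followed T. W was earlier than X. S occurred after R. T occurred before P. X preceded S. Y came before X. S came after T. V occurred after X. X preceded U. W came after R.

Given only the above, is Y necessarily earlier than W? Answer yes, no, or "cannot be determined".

cannot be determined

No chain of stated constraints runs from Y to W, and none runs from W to Y either.
So the relative order of Y and W is not fixed by the given facts.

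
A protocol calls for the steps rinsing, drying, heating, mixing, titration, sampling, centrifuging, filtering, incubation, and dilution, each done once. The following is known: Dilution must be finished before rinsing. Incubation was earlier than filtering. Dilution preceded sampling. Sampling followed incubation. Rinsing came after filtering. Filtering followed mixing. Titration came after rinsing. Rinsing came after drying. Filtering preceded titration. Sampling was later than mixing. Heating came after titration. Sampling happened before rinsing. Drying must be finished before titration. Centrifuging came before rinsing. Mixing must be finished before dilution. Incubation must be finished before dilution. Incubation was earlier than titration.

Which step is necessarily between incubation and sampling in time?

Tracing the constraints gives incubation → dilution → sampling, so dilution sits after incubation and before sampling.
No other step is forced both after incubation and before sampling.

dilution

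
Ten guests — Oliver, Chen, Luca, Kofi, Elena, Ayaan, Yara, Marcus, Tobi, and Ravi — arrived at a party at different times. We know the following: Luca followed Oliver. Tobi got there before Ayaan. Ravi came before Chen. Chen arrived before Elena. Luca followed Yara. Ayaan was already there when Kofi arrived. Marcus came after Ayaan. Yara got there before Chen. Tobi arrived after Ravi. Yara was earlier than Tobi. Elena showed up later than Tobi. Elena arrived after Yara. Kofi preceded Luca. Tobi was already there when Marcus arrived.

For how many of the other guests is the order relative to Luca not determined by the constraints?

Forced before Luca: Ayaan, Kofi, Oliver, Ravi, Tobi, and Yara.
That leaves Chen, Elena, and Marcus with no forced order relative to Luca — 3.

3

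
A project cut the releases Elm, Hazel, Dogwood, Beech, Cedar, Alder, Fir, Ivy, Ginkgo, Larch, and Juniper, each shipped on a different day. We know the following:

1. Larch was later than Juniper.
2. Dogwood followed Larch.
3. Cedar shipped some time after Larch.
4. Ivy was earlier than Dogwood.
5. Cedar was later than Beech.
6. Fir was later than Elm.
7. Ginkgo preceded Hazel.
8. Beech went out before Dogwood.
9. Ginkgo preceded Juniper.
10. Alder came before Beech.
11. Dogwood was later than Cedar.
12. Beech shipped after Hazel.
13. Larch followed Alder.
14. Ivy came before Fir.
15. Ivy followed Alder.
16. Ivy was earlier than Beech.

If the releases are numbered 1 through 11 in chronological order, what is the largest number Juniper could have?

8

Juniper must come before Cedar, Dogwood, and Larch — 3 releases forced after it.
Everything else can be placed before Juniper in some valid order, so Juniper can sit as late as position 11 − 3 = 8.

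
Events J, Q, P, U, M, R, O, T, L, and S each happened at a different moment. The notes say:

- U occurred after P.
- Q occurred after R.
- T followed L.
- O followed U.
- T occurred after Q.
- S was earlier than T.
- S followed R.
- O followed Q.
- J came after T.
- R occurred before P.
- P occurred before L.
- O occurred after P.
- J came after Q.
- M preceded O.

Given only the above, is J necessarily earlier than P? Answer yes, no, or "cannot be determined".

no

Tracing the constraints gives P → L → T → J, so P must come before J.
That means J cannot be before P.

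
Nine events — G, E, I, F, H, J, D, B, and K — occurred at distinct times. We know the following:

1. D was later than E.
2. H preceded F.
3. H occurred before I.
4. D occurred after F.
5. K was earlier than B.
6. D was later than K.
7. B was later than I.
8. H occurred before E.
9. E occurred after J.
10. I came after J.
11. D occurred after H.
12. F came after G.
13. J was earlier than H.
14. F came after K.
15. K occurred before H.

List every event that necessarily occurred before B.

H, I, J, K

Directly stated before B: I and K.
H reaches B via H → I → B.
J reaches B via J → I → B.
No chain forces G (or any of the others) ahead of B.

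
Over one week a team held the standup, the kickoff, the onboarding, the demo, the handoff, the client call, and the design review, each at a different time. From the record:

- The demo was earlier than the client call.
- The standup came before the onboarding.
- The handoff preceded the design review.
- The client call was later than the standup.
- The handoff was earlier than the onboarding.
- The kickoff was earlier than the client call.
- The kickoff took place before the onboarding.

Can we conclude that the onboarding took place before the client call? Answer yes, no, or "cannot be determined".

No chain of stated constraints runs from the onboarding to the client call, and none runs from the client call to the onboarding either.
So the relative order of the onboarding and the client call is not fixed by the given facts.

cannot be determined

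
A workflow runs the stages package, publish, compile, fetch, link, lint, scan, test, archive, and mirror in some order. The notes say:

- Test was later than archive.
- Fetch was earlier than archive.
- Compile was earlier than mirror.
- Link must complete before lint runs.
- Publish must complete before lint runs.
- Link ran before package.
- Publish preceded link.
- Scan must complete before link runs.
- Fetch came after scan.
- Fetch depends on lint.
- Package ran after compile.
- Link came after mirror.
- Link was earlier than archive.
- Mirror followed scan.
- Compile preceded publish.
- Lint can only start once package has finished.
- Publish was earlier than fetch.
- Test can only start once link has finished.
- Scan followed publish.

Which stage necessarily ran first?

Compile has a chain of constraints placing it before every other stage, so compile must be first.

compile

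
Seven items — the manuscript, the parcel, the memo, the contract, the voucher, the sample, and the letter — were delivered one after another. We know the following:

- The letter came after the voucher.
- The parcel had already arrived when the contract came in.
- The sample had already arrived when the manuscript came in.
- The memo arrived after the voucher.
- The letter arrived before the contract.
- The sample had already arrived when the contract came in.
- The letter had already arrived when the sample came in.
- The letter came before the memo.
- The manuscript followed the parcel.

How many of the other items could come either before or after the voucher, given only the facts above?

Forced after the voucher: the contract, the letter, the manuscript, the memo, and the sample.
That leaves the parcel with no forced order relative to the voucher — 1.

1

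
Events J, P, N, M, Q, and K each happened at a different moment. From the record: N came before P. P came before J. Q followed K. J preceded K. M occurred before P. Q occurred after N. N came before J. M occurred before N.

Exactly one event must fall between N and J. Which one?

P

Tracing the constraints gives N → P → J, so P sits after N and before J.
No other event is forced both after N and before J.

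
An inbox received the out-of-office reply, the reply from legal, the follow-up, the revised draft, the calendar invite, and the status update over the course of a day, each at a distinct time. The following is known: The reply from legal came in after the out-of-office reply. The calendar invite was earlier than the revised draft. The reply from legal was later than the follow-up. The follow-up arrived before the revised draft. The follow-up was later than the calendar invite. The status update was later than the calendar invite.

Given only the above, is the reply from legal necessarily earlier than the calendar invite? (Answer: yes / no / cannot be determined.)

Tracing the constraints gives the calendar invite → the follow-up → the reply from legal, so the calendar invite must come before the reply from legal.
That means the reply from legal cannot be before the calendar invite.

no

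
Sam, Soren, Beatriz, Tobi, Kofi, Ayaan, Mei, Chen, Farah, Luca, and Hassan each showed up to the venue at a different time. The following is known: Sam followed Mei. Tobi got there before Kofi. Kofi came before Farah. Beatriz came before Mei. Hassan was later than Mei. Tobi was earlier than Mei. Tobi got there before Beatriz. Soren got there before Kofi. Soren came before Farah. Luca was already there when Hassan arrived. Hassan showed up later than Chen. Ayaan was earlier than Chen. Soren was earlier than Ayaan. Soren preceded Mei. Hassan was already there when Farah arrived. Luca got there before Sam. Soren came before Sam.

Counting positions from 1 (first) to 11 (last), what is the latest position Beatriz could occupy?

7

Beatriz must come before Farah, Hassan, Mei, and Sam — 4 guests forced after them.
Everything else can be placed before Beatriz in some valid order, so Beatriz can sit as late as position 11 − 4 = 7.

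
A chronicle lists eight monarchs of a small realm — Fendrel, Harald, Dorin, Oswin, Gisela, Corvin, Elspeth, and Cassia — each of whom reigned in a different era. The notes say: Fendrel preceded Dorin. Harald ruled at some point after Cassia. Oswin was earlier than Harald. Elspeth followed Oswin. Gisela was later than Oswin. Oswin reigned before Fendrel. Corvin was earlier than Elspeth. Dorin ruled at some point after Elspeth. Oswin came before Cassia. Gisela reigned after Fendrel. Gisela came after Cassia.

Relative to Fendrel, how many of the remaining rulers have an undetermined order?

Forced before Fendrel: Oswin; forced after Fendrel: Dorin and Gisela.
That leaves Cassia, Corvin, Elspeth, and Harald with no forced order relative to Fendrel — 4.

4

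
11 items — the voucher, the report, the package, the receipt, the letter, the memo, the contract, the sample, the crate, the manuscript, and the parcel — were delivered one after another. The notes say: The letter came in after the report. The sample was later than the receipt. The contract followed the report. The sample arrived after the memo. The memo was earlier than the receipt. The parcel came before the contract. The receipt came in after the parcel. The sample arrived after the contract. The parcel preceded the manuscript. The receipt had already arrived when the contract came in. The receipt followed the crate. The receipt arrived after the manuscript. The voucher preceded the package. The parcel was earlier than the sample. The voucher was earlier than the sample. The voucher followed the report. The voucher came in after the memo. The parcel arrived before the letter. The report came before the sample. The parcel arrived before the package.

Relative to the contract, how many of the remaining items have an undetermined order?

3

Forced before the contract: the crate, the manuscript, the memo, the parcel, the receipt, and the report; forced after the contract: the sample.
That leaves the letter, the package, and the voucher with no forced order relative to the contract — 3.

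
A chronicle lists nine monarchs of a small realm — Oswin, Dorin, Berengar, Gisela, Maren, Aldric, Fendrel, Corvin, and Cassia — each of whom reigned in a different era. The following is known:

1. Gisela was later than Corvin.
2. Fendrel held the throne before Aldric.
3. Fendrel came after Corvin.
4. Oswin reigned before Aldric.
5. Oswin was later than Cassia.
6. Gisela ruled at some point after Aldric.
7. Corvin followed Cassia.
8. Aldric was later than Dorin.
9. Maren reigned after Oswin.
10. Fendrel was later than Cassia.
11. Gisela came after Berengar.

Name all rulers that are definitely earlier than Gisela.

Directly stated before Gisela: Aldric, Berengar, and Corvin.
Cassia reaches Gisela via Cassia → Corvin → Gisela.
Dorin reaches Gisela via Dorin → Aldric → Gisela.
Fendrel reaches Gisela via Fendrel → Aldric → Gisela.
Likewise Oswin reaches Gisela by chaining the stated constraints.
No chain forces Maren ahead of Gisela.

Aldric, Berengar, Cassia, Corvin, Dorin, Fendrel, Oswin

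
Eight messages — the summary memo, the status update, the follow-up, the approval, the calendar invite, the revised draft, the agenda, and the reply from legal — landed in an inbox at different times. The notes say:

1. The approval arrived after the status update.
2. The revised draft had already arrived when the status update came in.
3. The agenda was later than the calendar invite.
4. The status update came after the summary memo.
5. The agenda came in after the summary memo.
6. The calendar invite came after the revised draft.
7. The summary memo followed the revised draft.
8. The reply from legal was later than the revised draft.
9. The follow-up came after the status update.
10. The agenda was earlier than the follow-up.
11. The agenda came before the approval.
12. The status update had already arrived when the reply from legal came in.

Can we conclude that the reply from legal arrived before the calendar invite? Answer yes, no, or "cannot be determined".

cannot be determined

No chain of stated constraints runs from the reply from legal to the calendar invite, and none runs from the calendar invite to the reply from legal either.
So the relative order of the reply from legal and the calendar invite is not fixed by the given facts.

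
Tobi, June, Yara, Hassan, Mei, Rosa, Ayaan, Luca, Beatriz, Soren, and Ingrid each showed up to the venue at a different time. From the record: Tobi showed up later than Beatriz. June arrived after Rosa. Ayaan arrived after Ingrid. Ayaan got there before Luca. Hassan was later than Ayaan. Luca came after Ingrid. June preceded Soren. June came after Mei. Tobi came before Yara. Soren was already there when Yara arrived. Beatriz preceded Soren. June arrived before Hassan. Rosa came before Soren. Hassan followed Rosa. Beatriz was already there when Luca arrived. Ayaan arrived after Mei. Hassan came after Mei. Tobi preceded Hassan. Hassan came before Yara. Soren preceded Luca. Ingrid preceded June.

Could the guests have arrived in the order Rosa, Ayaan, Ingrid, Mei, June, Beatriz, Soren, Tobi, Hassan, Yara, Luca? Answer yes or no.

no

The constraints require Mei before Ayaan, but in the proposed sequence Ayaan appears ahead of Mei. That one violation is enough.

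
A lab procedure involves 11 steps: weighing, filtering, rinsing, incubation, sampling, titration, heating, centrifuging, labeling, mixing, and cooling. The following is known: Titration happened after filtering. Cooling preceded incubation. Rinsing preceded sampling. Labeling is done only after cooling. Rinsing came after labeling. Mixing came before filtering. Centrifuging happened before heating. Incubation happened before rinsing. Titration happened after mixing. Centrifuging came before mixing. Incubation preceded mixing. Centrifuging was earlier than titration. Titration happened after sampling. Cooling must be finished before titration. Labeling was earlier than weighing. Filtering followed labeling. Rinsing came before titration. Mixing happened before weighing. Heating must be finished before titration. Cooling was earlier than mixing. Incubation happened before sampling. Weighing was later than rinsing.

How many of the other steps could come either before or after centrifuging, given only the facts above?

5

Forced after centrifuging: filtering, heating, mixing, titration, and weighing.
That leaves cooling, incubation, labeling, rinsing, and sampling with no forced order relative to centrifuging — 5.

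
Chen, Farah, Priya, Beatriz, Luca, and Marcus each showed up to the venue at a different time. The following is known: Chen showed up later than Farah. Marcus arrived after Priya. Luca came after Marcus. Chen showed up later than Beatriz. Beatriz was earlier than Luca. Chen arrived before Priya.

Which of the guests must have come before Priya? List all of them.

Directly stated before Priya: Chen.
Beatriz reaches Priya via Beatriz → Chen → Priya.
Farah reaches Priya via Farah → Chen → Priya.

Beatriz, Chen, Farah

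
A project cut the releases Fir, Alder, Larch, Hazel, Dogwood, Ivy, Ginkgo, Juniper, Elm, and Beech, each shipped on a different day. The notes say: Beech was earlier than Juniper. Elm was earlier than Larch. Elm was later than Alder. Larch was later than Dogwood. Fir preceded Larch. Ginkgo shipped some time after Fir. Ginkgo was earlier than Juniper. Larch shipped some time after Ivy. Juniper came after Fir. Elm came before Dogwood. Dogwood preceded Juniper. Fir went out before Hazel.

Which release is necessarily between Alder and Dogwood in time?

Elm

Tracing the constraints gives Alder → Elm → Dogwood, so Elm sits after Alder and before Dogwood.
No other release is forced both after Alder and before Dogwood.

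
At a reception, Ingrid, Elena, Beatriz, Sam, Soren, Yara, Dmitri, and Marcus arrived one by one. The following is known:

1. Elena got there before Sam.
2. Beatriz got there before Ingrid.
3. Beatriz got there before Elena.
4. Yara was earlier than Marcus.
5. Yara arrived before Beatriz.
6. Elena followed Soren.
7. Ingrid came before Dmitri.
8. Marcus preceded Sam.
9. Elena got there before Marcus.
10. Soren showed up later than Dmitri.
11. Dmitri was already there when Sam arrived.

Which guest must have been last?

Sam

Every other guest has a chain of constraints placing them before Sam, so Sam is last.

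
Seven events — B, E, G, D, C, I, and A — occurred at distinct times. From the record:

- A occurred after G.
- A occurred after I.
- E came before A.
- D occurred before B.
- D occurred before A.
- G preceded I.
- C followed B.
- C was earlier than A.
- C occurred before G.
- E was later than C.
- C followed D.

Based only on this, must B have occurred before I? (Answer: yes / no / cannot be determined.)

Chain the constraints: B → C → G → I. Each link is directly stated, so B comes before I.

yes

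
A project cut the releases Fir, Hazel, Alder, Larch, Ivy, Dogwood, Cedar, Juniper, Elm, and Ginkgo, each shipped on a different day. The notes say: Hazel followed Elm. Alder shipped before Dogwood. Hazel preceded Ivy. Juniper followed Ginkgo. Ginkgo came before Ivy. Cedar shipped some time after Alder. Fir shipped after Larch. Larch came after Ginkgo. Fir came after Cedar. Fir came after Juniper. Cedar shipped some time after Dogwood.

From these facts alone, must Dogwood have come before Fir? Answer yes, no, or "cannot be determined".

Chain the constraints: Dogwood → Cedar → Fir. Each link is directly stated, so Dogwood comes before Fir.

yes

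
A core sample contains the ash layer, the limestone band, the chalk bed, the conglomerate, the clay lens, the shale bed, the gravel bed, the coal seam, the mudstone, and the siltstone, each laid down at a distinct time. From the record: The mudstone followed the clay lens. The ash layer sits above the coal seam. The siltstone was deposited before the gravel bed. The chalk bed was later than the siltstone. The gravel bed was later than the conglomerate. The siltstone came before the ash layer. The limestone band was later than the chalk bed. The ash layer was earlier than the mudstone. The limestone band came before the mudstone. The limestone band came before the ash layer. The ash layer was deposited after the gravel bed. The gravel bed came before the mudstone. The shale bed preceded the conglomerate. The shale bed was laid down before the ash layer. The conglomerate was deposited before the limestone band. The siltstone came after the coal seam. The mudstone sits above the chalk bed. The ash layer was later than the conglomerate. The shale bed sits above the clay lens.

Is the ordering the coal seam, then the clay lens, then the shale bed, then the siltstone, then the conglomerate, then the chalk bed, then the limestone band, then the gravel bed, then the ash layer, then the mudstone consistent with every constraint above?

Check each stated constraint against the proposed order — e.g. the clay lens is ahead of the mudstone; the coal seam is ahead of the ash layer. Every pair is in the required order; nothing is violated.

yes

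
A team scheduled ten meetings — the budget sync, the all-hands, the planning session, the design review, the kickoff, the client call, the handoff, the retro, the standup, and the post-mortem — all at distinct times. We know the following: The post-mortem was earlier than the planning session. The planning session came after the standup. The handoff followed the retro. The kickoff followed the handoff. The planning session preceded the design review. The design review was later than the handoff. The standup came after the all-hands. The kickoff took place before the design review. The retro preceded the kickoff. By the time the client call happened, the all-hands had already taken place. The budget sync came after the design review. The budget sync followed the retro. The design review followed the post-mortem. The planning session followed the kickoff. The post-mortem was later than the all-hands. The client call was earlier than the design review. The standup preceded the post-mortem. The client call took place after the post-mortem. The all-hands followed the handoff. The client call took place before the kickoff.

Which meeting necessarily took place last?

the budget sync

Every other meeting has a chain of constraints placing it before the budget sync, so the budget sync is last.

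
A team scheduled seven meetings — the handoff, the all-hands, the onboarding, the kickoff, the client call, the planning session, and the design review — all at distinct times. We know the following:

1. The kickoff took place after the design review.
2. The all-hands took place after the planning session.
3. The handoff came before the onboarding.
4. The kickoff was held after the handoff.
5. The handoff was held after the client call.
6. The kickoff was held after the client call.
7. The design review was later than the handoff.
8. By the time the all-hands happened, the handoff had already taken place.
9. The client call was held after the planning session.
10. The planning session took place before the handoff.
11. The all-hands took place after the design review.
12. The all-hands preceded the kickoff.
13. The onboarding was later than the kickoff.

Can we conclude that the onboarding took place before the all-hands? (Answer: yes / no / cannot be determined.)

no

Tracing the constraints gives the all-hands → the kickoff → the onboarding, so the all-hands must come before the onboarding.
That means the onboarding cannot be before the all-hands.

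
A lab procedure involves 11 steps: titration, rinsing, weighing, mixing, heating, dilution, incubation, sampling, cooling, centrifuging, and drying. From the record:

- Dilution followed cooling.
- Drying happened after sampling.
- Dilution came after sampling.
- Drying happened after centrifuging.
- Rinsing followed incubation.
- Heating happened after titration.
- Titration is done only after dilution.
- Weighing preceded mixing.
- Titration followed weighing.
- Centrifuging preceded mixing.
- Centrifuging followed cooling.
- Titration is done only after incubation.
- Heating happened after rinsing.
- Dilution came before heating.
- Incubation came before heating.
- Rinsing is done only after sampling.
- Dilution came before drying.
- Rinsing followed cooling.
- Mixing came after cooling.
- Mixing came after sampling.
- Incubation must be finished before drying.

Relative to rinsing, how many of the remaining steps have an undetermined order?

Forced before rinsing: cooling, incubation, and sampling; forced after rinsing: heating.
That leaves centrifuging, dilution, drying, mixing, titration, and weighing with no forced order relative to rinsing — 6.

6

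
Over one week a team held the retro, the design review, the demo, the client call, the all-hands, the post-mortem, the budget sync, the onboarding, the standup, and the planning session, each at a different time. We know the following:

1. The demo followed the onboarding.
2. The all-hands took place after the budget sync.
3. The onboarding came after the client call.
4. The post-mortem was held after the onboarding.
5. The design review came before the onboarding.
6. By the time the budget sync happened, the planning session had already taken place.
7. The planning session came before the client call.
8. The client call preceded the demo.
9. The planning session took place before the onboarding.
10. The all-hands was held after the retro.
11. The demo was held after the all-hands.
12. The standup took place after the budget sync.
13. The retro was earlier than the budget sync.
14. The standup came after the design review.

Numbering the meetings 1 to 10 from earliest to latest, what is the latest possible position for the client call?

7

The client call must come before the demo, the onboarding, and the post-mortem — 3 meetings forced after it.
Everything else can be placed before the client call in some valid order, so the client call can sit as late as position 10 − 3 = 7.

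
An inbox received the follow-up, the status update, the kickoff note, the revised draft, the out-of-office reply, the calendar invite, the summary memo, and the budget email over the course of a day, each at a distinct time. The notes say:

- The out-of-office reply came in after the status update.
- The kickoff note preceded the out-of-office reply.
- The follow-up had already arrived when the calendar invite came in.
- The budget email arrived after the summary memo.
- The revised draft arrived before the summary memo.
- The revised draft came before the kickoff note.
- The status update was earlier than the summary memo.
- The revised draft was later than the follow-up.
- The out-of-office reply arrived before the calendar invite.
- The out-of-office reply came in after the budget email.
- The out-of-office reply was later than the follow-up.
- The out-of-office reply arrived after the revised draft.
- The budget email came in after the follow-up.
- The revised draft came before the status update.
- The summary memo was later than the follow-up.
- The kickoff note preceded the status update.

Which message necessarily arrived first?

The follow-up has a chain of constraints placing it before every other message, so the follow-up must be first.

the follow-up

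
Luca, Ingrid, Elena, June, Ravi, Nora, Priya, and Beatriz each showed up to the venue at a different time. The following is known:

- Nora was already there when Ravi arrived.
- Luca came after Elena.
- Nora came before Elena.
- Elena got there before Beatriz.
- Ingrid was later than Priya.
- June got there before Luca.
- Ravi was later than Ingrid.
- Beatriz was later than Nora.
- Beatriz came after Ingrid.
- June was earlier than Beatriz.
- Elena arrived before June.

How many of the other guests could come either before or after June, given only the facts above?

Forced before June: Elena and Nora; forced after June: Beatriz and Luca.
That leaves Ingrid, Priya, and Ravi with no forced order relative to June — 3.

3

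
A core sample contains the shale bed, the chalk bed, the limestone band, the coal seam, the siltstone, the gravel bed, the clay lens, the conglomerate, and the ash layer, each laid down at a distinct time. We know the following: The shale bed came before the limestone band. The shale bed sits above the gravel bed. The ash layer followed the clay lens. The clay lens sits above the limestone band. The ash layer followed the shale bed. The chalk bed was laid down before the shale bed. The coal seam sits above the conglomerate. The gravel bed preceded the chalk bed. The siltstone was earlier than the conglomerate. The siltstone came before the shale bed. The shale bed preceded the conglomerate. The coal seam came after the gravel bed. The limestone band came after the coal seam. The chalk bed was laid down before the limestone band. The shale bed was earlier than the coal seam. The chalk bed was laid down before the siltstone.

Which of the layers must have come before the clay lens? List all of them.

the chalk bed, the coal seam, the conglomerate, the gravel bed, the limestone band, the shale bed, the siltstone

Directly stated before the clay lens: the limestone band.
The chalk bed reaches the clay lens via the chalk bed → the limestone band → the clay lens.
The coal seam reaches the clay lens via the coal seam → the limestone band → the clay lens.
The conglomerate reaches the clay lens via the conglomerate → the coal seam → the limestone band → the clay lens.
Likewise the gravel bed, the shale bed, and the siltstone each reach the clay lens by chaining the stated constraints.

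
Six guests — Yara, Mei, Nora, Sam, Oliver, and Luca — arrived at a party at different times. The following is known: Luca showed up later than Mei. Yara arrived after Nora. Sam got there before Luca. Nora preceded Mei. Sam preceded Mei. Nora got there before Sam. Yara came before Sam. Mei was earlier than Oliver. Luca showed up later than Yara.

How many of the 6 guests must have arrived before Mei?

Directly stated before Mei: Nora and Sam.
Yara reaches Mei via Yara → Sam → Mei.
No chain forces Luca (or any of the others) ahead of Mei.
That's Nora, Sam, and Yara — 3 in all.

3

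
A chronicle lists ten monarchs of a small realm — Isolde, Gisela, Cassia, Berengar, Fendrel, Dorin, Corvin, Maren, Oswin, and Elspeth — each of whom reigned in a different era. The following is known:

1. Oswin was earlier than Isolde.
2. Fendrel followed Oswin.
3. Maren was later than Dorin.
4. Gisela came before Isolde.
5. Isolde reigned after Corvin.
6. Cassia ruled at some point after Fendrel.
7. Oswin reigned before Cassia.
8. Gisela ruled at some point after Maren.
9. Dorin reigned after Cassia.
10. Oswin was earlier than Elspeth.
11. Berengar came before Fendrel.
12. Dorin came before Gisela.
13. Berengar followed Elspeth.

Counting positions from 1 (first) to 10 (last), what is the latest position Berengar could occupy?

4

Berengar must come before Cassia, Dorin, Fendrel, Gisela, Isolde, and Maren — 6 rulers forced after them.
Everything else can be placed before Berengar in some valid order, so Berengar can sit as late as position 10 − 6 = 4.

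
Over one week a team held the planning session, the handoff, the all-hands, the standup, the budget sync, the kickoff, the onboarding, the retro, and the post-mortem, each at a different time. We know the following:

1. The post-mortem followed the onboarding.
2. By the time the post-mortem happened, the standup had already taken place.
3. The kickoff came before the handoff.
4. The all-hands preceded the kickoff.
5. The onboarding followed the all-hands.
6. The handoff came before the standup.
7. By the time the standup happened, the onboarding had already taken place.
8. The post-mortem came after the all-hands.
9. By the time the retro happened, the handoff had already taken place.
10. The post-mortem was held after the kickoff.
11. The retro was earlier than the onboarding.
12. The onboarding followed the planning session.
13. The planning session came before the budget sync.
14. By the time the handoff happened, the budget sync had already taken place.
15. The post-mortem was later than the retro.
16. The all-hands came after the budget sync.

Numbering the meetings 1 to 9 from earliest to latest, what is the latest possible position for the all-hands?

The all-hands must come before the handoff, the kickoff, the onboarding, the post-mortem, the retro, and the standup — 6 meetings forced after it.
Everything else can be placed before the all-hands in some valid order, so the all-hands can sit as late as position 9 − 6 = 3.

3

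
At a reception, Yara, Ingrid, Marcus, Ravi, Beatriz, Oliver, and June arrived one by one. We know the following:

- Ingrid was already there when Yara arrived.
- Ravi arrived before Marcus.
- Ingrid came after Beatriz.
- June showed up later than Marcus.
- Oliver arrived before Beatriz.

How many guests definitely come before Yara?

Directly stated before Yara: Ingrid.
Beatriz reaches Yara via Beatriz → Ingrid → Yara.
Oliver reaches Yara via Oliver → Beatriz → Ingrid → Yara.
That's Beatriz, Ingrid, and Oliver — 3 in all.

3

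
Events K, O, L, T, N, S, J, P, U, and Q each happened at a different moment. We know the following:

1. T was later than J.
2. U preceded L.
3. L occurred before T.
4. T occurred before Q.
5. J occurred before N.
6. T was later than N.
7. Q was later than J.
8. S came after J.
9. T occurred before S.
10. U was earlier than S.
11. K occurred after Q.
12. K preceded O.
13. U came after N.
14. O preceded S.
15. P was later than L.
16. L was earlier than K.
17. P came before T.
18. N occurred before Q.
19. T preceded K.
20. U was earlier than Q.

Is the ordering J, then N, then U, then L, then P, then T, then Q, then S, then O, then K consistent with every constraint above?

no

The constraints require O before S, but in the proposed sequence S appears ahead of O. That one violation is enough.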